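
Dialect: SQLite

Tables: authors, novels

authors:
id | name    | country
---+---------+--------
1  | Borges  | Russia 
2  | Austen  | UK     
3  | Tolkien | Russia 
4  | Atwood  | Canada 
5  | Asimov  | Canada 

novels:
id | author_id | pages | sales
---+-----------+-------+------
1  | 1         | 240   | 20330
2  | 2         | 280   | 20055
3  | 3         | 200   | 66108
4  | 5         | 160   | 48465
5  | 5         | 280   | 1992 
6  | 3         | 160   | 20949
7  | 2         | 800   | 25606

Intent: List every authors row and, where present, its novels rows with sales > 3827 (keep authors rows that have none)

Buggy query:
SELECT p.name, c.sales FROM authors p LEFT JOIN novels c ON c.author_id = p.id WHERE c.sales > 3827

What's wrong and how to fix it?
Bug: A WHERE condition on the right-hand table after LEFT JOIN drops unmatched parents

Fix: Put 'c.sales > 3827' in the JOIN's ON clause instead of WHERE

Corrected query:
SELECT p.name, c.sales FROM authors p LEFT JOIN novels c ON c.author_id = p.id AND c.sales > 3827

Result:
name    | sales
--------+------
Borges  | 20330
Austen  | 20055
Austen  | 25606
Tolkien | 20949
Tolkien | 66108
Atwood  | NULL 
Asimov  | 48465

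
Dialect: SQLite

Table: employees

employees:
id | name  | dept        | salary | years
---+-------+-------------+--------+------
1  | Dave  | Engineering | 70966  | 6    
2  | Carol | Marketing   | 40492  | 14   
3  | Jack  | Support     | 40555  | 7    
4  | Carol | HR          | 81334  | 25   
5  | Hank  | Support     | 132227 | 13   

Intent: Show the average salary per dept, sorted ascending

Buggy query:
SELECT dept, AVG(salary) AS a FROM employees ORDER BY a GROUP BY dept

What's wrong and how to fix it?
Bug: ORDER BY appears before GROUP BY; SQL clause order requires GROUP BY first

Fix: Move ORDER BY to the end, after GROUP BY

Corrected query:
SELECT dept, AVG(salary) AS a FROM employees GROUP BY dept ORDER BY a

Result:
dept        | a    
------------+------
Marketing   | 40492
Engineering | 70966
HR          | 81334
Support     | 86391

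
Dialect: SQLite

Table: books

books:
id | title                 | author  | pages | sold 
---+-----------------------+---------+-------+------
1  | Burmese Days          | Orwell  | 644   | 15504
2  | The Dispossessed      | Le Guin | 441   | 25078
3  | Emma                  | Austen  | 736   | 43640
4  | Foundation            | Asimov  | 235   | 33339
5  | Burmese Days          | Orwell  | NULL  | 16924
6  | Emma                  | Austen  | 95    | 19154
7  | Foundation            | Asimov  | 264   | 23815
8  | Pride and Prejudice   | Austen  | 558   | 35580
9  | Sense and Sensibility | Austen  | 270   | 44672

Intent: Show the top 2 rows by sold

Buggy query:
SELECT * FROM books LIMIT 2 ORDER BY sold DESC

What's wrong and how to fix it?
Bug: ORDER BY cannot follow LIMIT; LIMIT is the final clause

Fix: Sort with ORDER BY, then apply LIMIT

Corrected query:
SELECT * FROM books ORDER BY sold DESC LIMIT 2

Result:
id | title                 | author | pages | sold 
---+-----------------------+--------+-------+------
9  | Sense and Sensibility | Austen | 270   | 44672
3  | Emma                  | Austen | 736   | 43640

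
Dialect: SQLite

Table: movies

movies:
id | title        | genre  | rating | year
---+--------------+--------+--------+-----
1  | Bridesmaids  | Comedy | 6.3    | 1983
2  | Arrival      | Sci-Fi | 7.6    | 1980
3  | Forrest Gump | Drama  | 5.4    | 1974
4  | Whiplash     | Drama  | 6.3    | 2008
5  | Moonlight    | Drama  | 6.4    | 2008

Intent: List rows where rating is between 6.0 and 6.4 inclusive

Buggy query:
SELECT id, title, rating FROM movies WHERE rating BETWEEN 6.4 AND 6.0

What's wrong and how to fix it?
Bug: The bounds are reversed; BETWEEN a AND b requires a <= b to match anything

Fix: Swap the bounds so the smaller value comes first

Corrected query:
SELECT id, title, rating FROM movies WHERE rating BETWEEN 6.0 AND 6.4

Result:
id | title       | rating
---+-------------+-------
1  | Bridesmaids | 6.3   
4  | Whiplash    | 6.3   
5  | Moonlight   | 6.4   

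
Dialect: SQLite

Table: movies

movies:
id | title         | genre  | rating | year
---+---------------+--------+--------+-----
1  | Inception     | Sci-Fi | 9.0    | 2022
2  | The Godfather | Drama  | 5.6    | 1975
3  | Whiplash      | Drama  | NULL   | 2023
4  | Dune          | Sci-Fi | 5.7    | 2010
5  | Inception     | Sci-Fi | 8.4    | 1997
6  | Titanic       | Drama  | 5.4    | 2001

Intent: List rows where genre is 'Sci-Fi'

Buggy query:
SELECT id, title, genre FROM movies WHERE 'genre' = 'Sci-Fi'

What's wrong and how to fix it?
Bug: Single quotes denote string literals in SQL; the column name is being compared as a constant string

Fix: Reference the column as genre without single quotes

Corrected query:
SELECT id, title, genre FROM movies WHERE genre = 'Sci-Fi'

Result:
id | title     | genre 
---+-----------+-------
1  | Inception | Sci-Fi
4  | Dune      | Sci-Fi
5  | Inception | Sci-Fi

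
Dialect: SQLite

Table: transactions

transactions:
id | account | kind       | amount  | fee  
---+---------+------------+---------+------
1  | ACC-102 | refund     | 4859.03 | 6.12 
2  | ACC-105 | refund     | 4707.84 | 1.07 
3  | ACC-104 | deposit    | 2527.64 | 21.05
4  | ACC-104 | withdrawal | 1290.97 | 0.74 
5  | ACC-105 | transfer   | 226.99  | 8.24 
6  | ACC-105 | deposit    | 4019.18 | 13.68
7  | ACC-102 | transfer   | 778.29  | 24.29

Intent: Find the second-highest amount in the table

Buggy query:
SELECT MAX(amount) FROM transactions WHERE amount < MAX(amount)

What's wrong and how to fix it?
Bug: MAX(amount) on the right of the comparison is an aggregate-in-WHERE error

Fix: Compute the overall MAX in a subquery, then take MAX of rows below it

Corrected query:
SELECT MAX(amount) FROM transactions WHERE amount < (SELECT MAX(amount) FROM transactions)

Result:
MAX(amount)
-----------
4707.84    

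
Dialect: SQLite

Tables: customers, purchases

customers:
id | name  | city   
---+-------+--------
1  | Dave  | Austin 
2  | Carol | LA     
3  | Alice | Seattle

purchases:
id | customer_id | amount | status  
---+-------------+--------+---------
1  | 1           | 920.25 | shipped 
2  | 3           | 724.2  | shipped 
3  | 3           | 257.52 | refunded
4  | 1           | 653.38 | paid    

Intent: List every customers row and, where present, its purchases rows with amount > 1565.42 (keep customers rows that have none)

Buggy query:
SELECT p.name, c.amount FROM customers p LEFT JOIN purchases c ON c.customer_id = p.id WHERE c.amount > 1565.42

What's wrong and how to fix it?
Bug: Filtering c.amount in WHERE discards the NULL rows produced by LEFT JOIN, turning it into an inner join

Fix: Put 'c.amount > 1565.42' in the JOIN's ON clause instead of WHERE

Corrected query:
SELECT p.name, c.amount FROM customers p LEFT JOIN purchases c ON c.customer_id = p.id AND c.amount > 1565.42

Result:
name  | amount
------+-------
Dave  | NULL  
Carol | NULL  
Alice | NULL  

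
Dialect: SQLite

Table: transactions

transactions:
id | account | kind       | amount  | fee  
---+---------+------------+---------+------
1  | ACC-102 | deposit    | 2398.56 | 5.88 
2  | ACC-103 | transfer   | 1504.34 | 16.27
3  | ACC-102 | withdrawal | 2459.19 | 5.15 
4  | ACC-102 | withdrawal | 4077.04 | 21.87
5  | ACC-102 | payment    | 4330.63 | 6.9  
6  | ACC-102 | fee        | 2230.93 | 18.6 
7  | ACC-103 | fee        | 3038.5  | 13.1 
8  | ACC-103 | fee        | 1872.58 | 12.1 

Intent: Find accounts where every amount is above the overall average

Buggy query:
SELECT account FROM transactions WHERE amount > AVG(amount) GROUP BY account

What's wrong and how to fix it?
Bug: AVG() is an aggregate; it can't sit directly in WHERE

Fix: Compute the overall average in a scalar subquery and compare each group's MIN against it in HAVING

Corrected query:
SELECT account FROM transactions GROUP BY account HAVING MIN(amount) > (SELECT AVG(amount) FROM transactions)

Result:
(no rows)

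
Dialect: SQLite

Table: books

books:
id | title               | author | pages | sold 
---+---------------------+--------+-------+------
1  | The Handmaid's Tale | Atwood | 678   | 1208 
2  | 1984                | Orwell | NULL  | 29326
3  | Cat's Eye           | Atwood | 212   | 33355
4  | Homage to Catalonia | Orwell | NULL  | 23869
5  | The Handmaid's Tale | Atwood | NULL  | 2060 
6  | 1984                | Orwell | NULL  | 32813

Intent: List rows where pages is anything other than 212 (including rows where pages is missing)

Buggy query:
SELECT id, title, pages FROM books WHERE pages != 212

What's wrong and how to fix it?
Bug: 'pages != 212' is unknown when pages is NULL, so NULL rows are silently excluded

Fix: Handle NULL separately with IS NULL alongside the inequality

Corrected query:
SELECT id, title, pages FROM books WHERE pages != 212 OR pages IS NULL

Result:
id | title               | pages
---+---------------------+------
1  | The Handmaid's Tale | 678  
2  | 1984                | NULL 
4  | Homage to Catalonia | NULL 
5  | The Handmaid's Tale | NULL 
6  | 1984                | NULL 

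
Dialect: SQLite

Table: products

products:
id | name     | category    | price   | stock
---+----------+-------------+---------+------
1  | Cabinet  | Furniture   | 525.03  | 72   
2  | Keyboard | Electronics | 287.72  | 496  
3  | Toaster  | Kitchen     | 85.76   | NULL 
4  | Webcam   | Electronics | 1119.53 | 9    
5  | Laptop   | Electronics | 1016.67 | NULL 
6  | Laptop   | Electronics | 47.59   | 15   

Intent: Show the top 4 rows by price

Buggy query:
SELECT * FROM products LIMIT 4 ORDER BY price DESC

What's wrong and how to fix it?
Bug: LIMIT must come after ORDER BY

Fix: Sort with ORDER BY, then apply LIMIT

Corrected query:
SELECT * FROM products ORDER BY price DESC LIMIT 4

Result:
id | name     | category    | price   | stock
---+----------+-------------+---------+------
4  | Webcam   | Electronics | 1119.53 | 9    
5  | Laptop   | Electronics | 1016.67 | NULL 
1  | Cabinet  | Furniture   | 525.03  | 72   
2  | Keyboard | Electronics | 287.72  | 496  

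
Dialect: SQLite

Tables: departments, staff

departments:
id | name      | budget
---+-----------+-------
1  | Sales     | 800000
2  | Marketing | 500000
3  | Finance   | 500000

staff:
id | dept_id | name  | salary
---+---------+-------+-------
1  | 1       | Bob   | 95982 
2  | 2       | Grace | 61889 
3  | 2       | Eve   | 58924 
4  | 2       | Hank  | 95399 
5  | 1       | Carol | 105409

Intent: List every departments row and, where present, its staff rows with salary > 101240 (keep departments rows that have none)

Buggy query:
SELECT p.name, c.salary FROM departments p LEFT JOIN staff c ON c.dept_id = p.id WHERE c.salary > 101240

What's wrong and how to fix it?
Bug: A WHERE condition on the right-hand table after LEFT JOIN drops unmatched parents

Fix: Move the right-table condition into the ON clause so unmatched parents are kept

Corrected query:
SELECT p.name, c.salary FROM departments p LEFT JOIN staff c ON c.dept_id = p.id AND c.salary > 101240

Result:
name      | salary
----------+-------
Sales     | 105409
Marketing | NULL  
Finance   | NULL  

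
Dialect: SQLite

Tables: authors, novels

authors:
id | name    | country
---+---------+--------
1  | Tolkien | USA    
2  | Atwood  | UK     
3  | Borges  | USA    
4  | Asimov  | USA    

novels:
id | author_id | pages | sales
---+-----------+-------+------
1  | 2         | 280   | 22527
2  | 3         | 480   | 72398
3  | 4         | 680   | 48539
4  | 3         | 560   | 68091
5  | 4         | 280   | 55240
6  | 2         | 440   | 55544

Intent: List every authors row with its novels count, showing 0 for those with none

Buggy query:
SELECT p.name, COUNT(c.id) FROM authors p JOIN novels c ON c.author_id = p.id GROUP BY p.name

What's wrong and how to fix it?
Bug: INNER JOIN drops authors rows that have no matching novels rows

Fix: Switch to LEFT JOIN to retain unmatched parent rows

Corrected query:
SELECT p.name, COUNT(c.id) FROM authors p LEFT JOIN novels c ON c.author_id = p.id GROUP BY p.name

Result:
name    | COUNT(c.id)
--------+------------
Asimov  | 2          
Atwood  | 2          
Borges  | 2          
Tolkien | 0          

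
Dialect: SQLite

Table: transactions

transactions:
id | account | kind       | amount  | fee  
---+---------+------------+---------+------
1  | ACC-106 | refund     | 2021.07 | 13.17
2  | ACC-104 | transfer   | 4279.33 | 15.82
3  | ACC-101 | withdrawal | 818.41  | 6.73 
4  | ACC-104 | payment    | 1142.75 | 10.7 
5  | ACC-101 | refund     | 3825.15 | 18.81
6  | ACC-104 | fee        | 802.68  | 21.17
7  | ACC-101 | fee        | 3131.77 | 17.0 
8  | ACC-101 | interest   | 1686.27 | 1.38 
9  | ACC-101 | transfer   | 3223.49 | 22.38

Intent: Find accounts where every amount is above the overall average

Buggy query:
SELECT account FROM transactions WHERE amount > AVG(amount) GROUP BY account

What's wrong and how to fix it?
Bug: WHERE evaluates per row before aggregation, so AVG() is unavailable

Fix: Use a subquery for AVG and a HAVING MIN(...) filter so the condition holds for every row in the group

Corrected query:
SELECT account FROM transactions GROUP BY account HAVING MIN(amount) > (SELECT AVG(amount) FROM transactions)

Result:
(no rows)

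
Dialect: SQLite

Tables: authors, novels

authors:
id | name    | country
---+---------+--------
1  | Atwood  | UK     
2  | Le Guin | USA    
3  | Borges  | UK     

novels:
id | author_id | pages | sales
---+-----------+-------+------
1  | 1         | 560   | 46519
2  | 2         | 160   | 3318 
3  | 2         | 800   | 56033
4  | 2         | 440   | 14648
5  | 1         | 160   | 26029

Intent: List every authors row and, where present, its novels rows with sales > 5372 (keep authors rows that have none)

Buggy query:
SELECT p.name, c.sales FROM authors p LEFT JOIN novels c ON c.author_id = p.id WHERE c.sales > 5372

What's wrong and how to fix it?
Bug: A WHERE condition on the right-hand table after LEFT JOIN drops unmatched parents

Fix: Put 'c.sales > 5372' in the JOIN's ON clause instead of WHERE

Corrected query:
SELECT p.name, c.sales FROM authors p LEFT JOIN novels c ON c.author_id = p.id AND c.sales > 5372

Result:
name    | sales
--------+------
Atwood  | 26029
Atwood  | 46519
Le Guin | 14648
Le Guin | 56033
Borges  | NULL 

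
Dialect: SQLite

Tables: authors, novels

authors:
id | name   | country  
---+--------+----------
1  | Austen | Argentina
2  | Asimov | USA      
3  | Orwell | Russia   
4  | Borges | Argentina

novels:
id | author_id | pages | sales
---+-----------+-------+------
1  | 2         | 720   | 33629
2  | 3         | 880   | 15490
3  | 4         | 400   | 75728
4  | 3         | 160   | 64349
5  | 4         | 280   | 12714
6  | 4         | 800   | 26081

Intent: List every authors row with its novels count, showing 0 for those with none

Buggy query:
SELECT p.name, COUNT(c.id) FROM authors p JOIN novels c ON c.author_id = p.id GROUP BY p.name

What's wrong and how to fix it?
Bug: An inner join excludes parents with zero children

Fix: Use LEFT JOIN so parents without children still appear (COUNT(c.id) gives 0)

Corrected query:
SELECT p.name, COUNT(c.id) FROM authors p LEFT JOIN novels c ON c.author_id = p.id GROUP BY p.name

Result:
name   | COUNT(c.id)
-------+------------
Asimov | 1          
Austen | 0          
Borges | 3          
Orwell | 2          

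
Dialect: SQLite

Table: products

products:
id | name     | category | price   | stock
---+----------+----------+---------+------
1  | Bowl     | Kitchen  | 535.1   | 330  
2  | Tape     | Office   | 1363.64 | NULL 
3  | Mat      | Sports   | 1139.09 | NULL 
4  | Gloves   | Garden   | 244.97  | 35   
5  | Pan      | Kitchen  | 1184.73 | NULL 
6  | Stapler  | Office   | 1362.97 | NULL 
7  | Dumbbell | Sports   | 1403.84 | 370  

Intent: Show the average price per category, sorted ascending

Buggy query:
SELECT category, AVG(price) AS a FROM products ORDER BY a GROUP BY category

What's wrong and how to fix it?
Bug: ORDER BY appears before GROUP BY; SQL clause order requires GROUP BY first

Fix: Move ORDER BY to the end, after GROUP BY

Corrected query:
SELECT category, AVG(price) AS a FROM products GROUP BY category ORDER BY a

Result:
category | a       
---------+---------
Garden   | 244.97  
Kitchen  | 859.915 
Sports   | 1271.465
Office   | 1363.305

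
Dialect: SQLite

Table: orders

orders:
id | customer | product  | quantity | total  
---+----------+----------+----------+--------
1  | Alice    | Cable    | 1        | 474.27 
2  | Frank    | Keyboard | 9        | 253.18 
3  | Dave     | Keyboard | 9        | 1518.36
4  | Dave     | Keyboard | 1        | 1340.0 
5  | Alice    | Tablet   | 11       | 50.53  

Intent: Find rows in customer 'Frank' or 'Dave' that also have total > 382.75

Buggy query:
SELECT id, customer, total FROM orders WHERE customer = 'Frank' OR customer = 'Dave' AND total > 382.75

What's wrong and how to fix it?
Bug: Without parentheses, AND is evaluated before OR, so the total filter only applies to the 'Dave' branch

Fix: Group the OR with parentheses (or use IN), then AND the threshold

Corrected query:
SELECT id, customer, total FROM orders WHERE (customer = 'Frank' OR customer = 'Dave') AND total > 382.75

Result:
id | customer | total  
---+----------+--------
3  | Dave     | 1518.36
4  | Dave     | 1340   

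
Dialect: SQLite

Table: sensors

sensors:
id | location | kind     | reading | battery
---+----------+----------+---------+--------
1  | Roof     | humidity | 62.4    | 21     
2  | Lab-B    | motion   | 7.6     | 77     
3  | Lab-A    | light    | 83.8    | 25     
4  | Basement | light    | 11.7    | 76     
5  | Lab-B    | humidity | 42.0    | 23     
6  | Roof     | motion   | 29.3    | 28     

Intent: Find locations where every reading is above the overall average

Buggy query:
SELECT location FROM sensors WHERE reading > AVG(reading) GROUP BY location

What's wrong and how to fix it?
Bug: WHERE evaluates per row before aggregation, so AVG() is unavailable

Fix: Use a subquery for AVG and a HAVING MIN(...) filter so the condition holds for every row in the group

Corrected query:
SELECT location FROM sensors GROUP BY location HAVING MIN(reading) > (SELECT AVG(reading) FROM sensors)

Result:
location
--------
Lab-A   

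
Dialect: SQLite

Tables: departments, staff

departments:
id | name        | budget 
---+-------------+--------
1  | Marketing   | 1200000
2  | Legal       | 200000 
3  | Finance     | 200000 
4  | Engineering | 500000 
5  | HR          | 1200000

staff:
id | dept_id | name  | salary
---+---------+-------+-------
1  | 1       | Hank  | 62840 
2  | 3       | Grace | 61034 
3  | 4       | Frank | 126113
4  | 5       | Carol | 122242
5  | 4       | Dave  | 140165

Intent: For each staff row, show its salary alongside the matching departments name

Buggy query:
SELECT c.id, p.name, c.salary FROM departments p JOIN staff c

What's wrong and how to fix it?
Bug: JOIN with no ON clause produces a cartesian product; every staff row pairs with every departments row

Fix: Add ON c.dept_id = p.id to the JOIN

Corrected query:
SELECT c.id, p.name, c.salary FROM departments p JOIN staff c ON c.dept_id = p.id

Result:
id | name        | salary
---+-------------+-------
1  | Marketing   | 62840 
2  | Finance     | 61034 
3  | Engineering | 126113
4  | HR          | 122242
5  | Engineering | 140165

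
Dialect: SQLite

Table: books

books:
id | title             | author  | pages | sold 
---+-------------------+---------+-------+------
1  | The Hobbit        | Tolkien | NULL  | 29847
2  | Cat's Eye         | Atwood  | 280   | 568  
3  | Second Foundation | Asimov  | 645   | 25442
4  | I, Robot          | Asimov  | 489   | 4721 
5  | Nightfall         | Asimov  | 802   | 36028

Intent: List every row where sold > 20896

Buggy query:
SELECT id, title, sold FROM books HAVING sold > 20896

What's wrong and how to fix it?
Bug: HAVING filters the output of aggregation, but this query has no GROUP BY and no aggregate functions, so SQLite rejects it (HAVING clause on a non-aggregate query); the condition here is per row

Fix: Use WHERE for row-level filtering

Corrected query:
SELECT id, title, sold FROM books WHERE sold > 20896

Result:
id | title             | sold 
---+-------------------+------
1  | The Hobbit        | 29847
3  | Second Foundation | 25442
5  | Nightfall         | 36028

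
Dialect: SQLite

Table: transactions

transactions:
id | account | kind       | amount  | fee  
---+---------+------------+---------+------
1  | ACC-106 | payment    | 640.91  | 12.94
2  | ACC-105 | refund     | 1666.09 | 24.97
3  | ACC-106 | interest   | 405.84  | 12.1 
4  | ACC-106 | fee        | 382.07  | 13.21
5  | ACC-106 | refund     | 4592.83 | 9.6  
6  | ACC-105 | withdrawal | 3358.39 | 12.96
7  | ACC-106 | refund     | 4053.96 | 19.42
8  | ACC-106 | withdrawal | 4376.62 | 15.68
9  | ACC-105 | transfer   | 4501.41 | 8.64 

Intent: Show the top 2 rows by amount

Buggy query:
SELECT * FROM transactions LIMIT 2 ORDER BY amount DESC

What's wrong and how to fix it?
Bug: LIMIT must come after ORDER BY

Fix: Swap the clauses: ORDER BY first, then LIMIT

Corrected query:
SELECT * FROM transactions ORDER BY amount DESC LIMIT 2

Result:
id | account | kind     | amount  | fee 
---+---------+----------+---------+-----
5  | ACC-106 | refund   | 4592.83 | 9.6 
9  | ACC-105 | transfer | 4501.41 | 8.64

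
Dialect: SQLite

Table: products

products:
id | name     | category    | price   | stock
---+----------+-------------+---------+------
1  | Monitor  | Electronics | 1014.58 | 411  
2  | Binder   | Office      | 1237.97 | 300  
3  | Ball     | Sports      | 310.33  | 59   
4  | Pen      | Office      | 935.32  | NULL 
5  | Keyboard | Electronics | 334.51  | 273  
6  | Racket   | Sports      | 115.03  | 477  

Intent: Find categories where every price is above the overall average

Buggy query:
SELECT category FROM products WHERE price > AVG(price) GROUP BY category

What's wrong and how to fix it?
Bug: AVG() is an aggregate; it can't sit directly in WHERE

Fix: Compute the overall average in a scalar subquery and compare each group's MIN against it in HAVING

Corrected query:
SELECT category FROM products GROUP BY category HAVING MIN(price) > (SELECT AVG(price) FROM products)

Result:
category
--------
Office  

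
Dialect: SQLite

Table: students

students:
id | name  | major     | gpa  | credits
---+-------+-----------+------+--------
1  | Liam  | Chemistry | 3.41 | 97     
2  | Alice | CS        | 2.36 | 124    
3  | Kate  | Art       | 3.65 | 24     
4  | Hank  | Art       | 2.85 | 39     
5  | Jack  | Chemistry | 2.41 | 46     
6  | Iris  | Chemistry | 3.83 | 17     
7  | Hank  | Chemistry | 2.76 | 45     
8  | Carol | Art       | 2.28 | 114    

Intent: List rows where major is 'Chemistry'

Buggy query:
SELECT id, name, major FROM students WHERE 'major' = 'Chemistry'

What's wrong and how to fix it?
Bug: Single quotes denote string literals in SQL; the column name is being compared as a constant string

Fix: Remove the quotes around the column name (or use double quotes for an identifier)

Corrected query:
SELECT id, name, major FROM students WHERE major = 'Chemistry'

Result:
id | name | major    
---+------+----------
1  | Liam | Chemistry
5  | Jack | Chemistry
6  | Iris | Chemistry
7  | Hank | Chemistry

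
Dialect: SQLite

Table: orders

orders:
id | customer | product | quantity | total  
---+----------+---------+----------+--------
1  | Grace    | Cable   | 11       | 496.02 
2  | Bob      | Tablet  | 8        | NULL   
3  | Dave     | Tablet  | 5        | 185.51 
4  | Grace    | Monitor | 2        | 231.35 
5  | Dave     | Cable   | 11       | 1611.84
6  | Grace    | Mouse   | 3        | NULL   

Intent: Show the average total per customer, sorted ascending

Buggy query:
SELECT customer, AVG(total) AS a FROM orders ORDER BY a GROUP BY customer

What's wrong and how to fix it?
Bug: ORDER BY appears before GROUP BY; SQL clause order requires GROUP BY first

Fix: Reorder: SELECT … FROM … GROUP BY … ORDER BY …

Corrected query:
SELECT customer, AVG(total) AS a FROM orders GROUP BY customer ORDER BY a

Result:
customer | a      
---------+--------
Bob      | NULL   
Grace    | 363.685
Dave     | 898.675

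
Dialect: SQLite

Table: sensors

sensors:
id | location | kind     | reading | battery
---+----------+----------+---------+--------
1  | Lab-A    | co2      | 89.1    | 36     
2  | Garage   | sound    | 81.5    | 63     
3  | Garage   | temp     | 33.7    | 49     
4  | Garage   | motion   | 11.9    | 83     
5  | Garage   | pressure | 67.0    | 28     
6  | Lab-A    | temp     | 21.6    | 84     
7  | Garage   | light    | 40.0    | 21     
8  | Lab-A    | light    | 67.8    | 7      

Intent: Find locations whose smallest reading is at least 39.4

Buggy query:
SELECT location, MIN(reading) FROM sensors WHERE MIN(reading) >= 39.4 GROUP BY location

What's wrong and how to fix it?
Bug: Aggregates like MIN are computed per group after WHERE runs

Fix: Use HAVING for the per-group MIN condition

Corrected query:
SELECT location, MIN(reading) FROM sensors GROUP BY location HAVING MIN(reading) >= 39.4

Result:
(no rows)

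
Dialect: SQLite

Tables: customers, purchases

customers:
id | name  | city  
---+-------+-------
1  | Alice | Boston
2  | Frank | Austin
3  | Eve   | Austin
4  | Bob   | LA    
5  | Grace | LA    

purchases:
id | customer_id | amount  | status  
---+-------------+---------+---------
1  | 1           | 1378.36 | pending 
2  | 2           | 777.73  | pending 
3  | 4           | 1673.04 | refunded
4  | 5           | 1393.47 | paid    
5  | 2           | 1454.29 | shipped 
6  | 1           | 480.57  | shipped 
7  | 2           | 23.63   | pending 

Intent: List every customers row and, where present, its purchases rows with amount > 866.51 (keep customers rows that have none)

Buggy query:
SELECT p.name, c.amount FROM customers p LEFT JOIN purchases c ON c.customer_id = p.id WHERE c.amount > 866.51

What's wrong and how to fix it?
Bug: Filtering c.amount in WHERE discards the NULL rows produced by LEFT JOIN, turning it into an inner join

Fix: Put 'c.amount > 866.51' in the JOIN's ON clause instead of WHERE

Corrected query:
SELECT p.name, c.amount FROM customers p LEFT JOIN purchases c ON c.customer_id = p.id AND c.amount > 866.51

Result:
name  | amount 
------+--------
Alice | 1378.36
Frank | 1454.29
Eve   | NULL   
Bob   | 1673.04
Grace | 1393.47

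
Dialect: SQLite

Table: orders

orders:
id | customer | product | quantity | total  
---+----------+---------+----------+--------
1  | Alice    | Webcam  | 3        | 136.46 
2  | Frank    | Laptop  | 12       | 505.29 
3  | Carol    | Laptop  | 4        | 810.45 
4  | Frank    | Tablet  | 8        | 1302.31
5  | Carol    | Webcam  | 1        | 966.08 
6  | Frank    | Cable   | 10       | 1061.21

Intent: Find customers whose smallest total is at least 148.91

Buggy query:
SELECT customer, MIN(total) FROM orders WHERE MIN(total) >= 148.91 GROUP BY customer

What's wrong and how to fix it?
Bug: Aggregates like MIN are computed per group after WHERE runs

Fix: Replace WHERE with HAVING after the GROUP BY

Corrected query:
SELECT customer, MIN(total) FROM orders GROUP BY customer HAVING MIN(total) >= 148.91

Result:
customer | MIN(total)
---------+-----------
Carol    | 810.45    
Frank    | 505.29    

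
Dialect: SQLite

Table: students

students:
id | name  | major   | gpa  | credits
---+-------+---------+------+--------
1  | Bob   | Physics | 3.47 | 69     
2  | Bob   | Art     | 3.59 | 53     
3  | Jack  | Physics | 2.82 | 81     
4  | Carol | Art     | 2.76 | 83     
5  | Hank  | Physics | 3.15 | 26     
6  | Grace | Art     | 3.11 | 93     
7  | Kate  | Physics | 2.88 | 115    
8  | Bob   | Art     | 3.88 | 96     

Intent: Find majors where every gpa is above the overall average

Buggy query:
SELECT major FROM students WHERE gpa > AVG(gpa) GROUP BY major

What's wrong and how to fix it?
Bug: WHERE evaluates per row before aggregation, so AVG() is unavailable

Fix: Use a subquery for AVG and a HAVING MIN(...) filter so the condition holds for every row in the group

Corrected query:
SELECT major FROM students GROUP BY major HAVING MIN(gpa) > (SELECT AVG(gpa) FROM students)

Result:
(no rows)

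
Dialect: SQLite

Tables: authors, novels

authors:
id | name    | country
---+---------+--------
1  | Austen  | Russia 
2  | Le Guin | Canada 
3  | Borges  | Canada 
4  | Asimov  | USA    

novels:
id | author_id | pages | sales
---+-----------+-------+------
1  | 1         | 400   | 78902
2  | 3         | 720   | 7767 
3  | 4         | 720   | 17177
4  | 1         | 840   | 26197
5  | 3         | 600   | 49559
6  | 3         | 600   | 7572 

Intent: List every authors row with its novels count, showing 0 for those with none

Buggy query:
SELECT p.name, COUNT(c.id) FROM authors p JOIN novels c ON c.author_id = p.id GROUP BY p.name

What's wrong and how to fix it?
Bug: An inner join excludes parents with zero children

Fix: Use LEFT JOIN so parents without children still appear (COUNT(c.id) gives 0)

Corrected query:
SELECT p.name, COUNT(c.id) FROM authors p LEFT JOIN novels c ON c.author_id = p.id GROUP BY p.name

Result:
name    | COUNT(c.id)
--------+------------
Asimov  | 1          
Austen  | 2          
Borges  | 3          
Le Guin | 0          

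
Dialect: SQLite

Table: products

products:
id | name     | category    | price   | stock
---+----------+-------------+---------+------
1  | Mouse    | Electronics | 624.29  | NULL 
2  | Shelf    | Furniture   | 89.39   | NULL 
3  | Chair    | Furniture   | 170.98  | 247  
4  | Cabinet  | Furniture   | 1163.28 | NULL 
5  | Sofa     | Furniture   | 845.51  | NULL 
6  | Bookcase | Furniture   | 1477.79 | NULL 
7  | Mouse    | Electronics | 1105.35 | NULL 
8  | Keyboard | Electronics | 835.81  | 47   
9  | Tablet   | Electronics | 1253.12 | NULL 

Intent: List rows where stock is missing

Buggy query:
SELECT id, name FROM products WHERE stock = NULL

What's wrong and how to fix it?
Bug: Comparing to NULL with '=' never matches; NULL = NULL is unknown, not true

Fix: Replace '= NULL' with 'IS NULL'

Corrected query:
SELECT id, name FROM products WHERE stock IS NULL

Result:
id | name    
---+---------
1  | Mouse   
2  | Shelf   
4  | Cabinet 
5  | Sofa    
6  | Bookcase
7  | Mouse   
9  | Tablet  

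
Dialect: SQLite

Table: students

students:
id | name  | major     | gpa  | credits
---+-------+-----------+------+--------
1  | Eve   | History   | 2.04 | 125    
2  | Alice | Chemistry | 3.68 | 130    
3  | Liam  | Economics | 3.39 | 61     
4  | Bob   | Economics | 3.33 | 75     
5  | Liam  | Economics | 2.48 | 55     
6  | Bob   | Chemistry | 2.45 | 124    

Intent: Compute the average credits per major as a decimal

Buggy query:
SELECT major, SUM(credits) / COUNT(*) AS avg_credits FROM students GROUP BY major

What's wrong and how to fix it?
Bug: SUM(credits) and COUNT(*) are both integers; the division truncates the fractional part

Fix: Multiply by 1.0 (or CAST to REAL) to force floating-point division

Corrected query:
SELECT major, SUM(credits) * 1.0 / COUNT(*) AS avg_credits FROM students GROUP BY major

Result:
major     | avg_credits
----------+------------
Chemistry | 127        
Economics | 63.666667  
History   | 125        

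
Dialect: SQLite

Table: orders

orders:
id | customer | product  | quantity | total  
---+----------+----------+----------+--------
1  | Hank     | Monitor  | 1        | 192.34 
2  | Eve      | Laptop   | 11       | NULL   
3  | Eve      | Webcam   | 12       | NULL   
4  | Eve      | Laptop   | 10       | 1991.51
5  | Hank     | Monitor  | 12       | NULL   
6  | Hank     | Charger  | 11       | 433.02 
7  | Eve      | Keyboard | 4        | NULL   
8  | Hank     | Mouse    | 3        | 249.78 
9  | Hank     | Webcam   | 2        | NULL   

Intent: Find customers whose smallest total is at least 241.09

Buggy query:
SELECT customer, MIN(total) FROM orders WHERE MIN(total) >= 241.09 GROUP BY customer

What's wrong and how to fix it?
Bug: MIN() in WHERE is a misuse of aggregate

Fix: Replace WHERE with HAVING after the GROUP BY

Corrected query:
SELECT customer, MIN(total) FROM orders GROUP BY customer HAVING MIN(total) >= 241.09

Result:
customer | MIN(total)
---------+-----------
Eve      | 1991.51   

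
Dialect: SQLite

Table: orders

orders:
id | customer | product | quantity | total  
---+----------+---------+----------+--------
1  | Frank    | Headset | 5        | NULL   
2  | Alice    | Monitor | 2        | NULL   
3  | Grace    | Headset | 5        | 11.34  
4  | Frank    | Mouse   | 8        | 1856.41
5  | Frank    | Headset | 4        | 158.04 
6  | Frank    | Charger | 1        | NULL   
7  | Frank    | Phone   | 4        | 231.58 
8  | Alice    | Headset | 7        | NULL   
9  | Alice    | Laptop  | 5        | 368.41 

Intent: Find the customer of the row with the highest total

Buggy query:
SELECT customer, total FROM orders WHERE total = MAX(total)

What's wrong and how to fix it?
Bug: MAX(total) is an aggregate and cannot be used directly in WHERE

Fix: Use a subquery: WHERE total = (SELECT MAX(total) FROM orders)

Corrected query:
SELECT customer, total FROM orders WHERE total = (SELECT MAX(total) FROM orders)

Result:
customer | total  
---------+--------
Frank    | 1856.41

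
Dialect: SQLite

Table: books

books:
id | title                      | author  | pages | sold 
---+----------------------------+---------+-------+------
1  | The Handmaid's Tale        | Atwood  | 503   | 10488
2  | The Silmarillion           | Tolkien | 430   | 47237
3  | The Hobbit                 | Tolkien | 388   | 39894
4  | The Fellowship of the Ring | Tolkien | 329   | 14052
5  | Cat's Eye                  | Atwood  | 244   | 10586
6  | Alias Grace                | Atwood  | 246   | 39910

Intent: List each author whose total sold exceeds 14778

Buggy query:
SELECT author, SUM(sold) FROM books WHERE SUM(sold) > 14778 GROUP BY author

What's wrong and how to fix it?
Bug: SUM(sold) is an aggregate, but WHERE filters rows before aggregation

Fix: Use HAVING (which filters groups after aggregation) instead of WHERE

Corrected query:
SELECT author, SUM(sold) FROM books GROUP BY author HAVING SUM(sold) > 14778

Result:
author  | SUM(sold)
--------+----------
Atwood  | 60984    
Tolkien | 101183   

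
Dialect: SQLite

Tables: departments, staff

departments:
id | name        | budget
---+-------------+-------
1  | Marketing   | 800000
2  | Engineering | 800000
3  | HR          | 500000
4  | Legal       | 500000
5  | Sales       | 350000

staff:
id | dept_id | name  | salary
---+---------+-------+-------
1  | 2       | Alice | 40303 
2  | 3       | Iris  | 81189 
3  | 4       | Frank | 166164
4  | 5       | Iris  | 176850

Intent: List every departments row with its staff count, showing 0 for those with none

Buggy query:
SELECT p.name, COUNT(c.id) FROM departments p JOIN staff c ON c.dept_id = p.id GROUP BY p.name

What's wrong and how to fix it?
Bug: INNER JOIN drops departments rows that have no matching staff rows

Fix: Switch to LEFT JOIN to retain unmatched parent rows

Corrected query:
SELECT p.name, COUNT(c.id) FROM departments p LEFT JOIN staff c ON c.dept_id = p.id GROUP BY p.name

Result:
name        | COUNT(c.id)
------------+------------
Engineering | 1          
HR          | 1          
Legal       | 1          
Marketing   | 0          
Sales       | 1          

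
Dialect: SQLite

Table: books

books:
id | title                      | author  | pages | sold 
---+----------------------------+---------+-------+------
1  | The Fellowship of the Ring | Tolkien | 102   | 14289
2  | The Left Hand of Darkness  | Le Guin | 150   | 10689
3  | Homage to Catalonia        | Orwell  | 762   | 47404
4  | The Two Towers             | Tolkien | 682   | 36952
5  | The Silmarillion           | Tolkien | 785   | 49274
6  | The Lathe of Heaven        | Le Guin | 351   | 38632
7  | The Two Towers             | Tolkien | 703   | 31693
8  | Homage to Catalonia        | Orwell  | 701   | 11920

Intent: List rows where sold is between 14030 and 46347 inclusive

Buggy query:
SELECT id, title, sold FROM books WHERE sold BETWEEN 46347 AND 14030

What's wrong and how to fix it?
Bug: The bounds are reversed; BETWEEN a AND b requires a <= b to match anything

Fix: Write BETWEEN 14030 AND 46347

Corrected query:
SELECT id, title, sold FROM books WHERE sold BETWEEN 14030 AND 46347

Result:
id | title                      | sold 
---+----------------------------+------
1  | The Fellowship of the Ring | 14289
4  | The Two Towers             | 36952
6  | The Lathe of Heaven        | 38632
7  | The Two Towers             | 31693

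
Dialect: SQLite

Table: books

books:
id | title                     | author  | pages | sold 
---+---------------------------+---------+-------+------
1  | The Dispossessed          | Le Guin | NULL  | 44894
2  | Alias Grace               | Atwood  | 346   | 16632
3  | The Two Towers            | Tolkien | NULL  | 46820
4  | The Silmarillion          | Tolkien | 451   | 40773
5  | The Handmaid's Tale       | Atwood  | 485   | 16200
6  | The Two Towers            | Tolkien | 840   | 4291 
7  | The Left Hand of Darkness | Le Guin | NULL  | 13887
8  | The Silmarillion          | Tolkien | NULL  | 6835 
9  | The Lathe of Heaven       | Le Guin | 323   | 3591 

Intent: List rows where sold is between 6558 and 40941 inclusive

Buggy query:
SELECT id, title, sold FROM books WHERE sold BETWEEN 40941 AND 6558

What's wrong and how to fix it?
Bug: The bounds are reversed; BETWEEN a AND b requires a <= b to match anything

Fix: Swap the bounds so the smaller value comes first

Corrected query:
SELECT id, title, sold FROM books WHERE sold BETWEEN 6558 AND 40941

Result:
id | title                     | sold 
---+---------------------------+------
2  | Alias Grace               | 16632
4  | The Silmarillion          | 40773
5  | The Handmaid's Tale       | 16200
7  | The Left Hand of Darkness | 13887
8  | The Silmarillion          | 6835 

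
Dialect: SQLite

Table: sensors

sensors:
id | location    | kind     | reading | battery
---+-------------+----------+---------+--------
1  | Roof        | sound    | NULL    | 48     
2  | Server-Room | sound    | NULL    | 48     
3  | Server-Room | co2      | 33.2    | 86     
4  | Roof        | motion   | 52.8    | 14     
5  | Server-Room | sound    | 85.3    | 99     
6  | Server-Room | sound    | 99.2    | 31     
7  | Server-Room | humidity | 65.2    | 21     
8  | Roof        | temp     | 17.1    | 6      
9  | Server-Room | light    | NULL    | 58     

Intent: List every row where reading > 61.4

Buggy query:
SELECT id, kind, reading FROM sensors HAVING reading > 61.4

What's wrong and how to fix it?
Bug: HAVING filters the output of aggregation, but this query has no GROUP BY and no aggregate functions, so SQLite rejects it (HAVING clause on a non-aggregate query); the condition here is per row

Fix: Use WHERE for row-level filtering

Corrected query:
SELECT id, kind, reading FROM sensors WHERE reading > 61.4

Result:
id | kind     | reading
---+----------+--------
5  | sound    | 85.3   
6  | sound    | 99.2   
7  | humidity | 65.2   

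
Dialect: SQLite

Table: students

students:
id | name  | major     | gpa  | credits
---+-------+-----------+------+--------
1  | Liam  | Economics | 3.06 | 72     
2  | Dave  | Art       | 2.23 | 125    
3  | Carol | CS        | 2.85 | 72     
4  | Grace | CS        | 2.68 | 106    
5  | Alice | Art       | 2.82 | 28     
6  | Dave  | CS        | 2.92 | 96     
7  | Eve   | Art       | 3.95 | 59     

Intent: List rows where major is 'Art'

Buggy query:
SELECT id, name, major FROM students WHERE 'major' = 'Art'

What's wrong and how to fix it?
Bug: Single quotes denote string literals in SQL; the column name is being compared as a constant string

Fix: Reference the column as major without single quotes

Corrected query:
SELECT id, name, major FROM students WHERE major = 'Art'

Result:
id | name  | major
---+-------+------
2  | Dave  | Art  
5  | Alice | Art  
7  | Eve   | Art  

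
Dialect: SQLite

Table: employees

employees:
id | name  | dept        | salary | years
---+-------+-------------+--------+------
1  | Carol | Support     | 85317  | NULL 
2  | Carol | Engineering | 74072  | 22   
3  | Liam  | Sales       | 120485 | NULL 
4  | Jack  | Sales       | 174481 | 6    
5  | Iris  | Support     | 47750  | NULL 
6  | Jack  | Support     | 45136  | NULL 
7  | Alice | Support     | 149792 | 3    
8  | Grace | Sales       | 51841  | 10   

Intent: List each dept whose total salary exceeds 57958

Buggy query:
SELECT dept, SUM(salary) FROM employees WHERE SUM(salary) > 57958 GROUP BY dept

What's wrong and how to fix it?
Bug: SUM(salary) is an aggregate, but WHERE filters rows before aggregation

Fix: Move the aggregate condition to a HAVING clause

Corrected query:
SELECT dept, SUM(salary) FROM employees GROUP BY dept HAVING SUM(salary) > 57958

Result:
dept        | SUM(salary)
------------+------------
Engineering | 74072      
Sales       | 346807     
Support     | 327995     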